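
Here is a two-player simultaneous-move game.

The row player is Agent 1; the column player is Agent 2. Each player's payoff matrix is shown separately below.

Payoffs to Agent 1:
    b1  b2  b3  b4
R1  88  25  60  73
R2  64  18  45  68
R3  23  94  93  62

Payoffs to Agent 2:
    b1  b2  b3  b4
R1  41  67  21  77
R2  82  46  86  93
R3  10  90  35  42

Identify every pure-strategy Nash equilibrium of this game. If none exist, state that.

Agent 1 against b1: payoffs 88, 64, 23 → best response R1.
Agent 1 against b2: payoffs 25, 18, 94 → best response R3.
Agent 1 against b3: payoffs 60, 45, 93 → best response R3.
Agent 1 against b4: payoffs 73, 68, 62 → best response R1.
Agent 2 against R1: payoffs 41, 67, 21, 77 → best response b4.
Agent 2 against R2: payoffs 82, 46, 86, 93 → best response b4.
Agent 2 against R3: payoffs 10, 90, 35, 42 → best response b2.
Mutual best responses: (R1, b4); (R3, b2).

Pure-strategy Nash equilibria: (R1, b4) and (R3, b2)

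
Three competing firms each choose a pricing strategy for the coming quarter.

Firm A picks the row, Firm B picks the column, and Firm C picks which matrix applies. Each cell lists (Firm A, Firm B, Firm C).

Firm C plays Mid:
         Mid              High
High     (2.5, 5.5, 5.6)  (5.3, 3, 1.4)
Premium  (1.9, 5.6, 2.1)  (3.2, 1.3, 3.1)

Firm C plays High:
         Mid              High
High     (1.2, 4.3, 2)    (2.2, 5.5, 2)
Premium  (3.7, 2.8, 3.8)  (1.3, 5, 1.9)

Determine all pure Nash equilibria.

(High, Mid, Mid): Firm A gets 2.5, best alternative 1.9; Firm B gets 5.5, best alternative 3; Firm C gets 5.6, best alternative 2. No profitable deviation — NE.
(High, Mid, High): Firm A can switch to Premium (1.2 → 3.7). Not NE.
(High, High, Mid): Firm B can switch to Mid (3 → 5.5). Not NE.
(High, High, High): Firm A gets 2.2, best alternative 1.3; Firm B gets 5.5, best alternative 4.3; Firm C gets 2, best alternative 1.4. No profitable deviation — NE.
(Premium, Mid, Mid): Firm A can switch to High (1.9 → 2.5). Not NE.
(Premium, Mid, High): Firm B can switch to High (2.8 → 5). Not NE.
(Premium, High, Mid): Firm A can switch to High (3.2 → 5.3). Not NE.
(Premium, High, High): Firm A can switch to High (1.3 → 2.2). Not NE.

(High, Mid, Mid); (High, High, High)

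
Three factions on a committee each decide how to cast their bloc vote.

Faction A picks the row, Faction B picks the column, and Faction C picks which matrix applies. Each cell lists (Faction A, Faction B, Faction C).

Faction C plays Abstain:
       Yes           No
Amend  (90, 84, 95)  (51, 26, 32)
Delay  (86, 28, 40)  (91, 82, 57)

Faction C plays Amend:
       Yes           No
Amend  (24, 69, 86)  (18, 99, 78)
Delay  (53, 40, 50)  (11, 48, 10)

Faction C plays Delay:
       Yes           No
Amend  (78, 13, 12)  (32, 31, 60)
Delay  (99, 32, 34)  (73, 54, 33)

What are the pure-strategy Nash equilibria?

For each player, find the best response to each opponent profile; mutual best responses are the pure NE.
Faction A against (Yes, Abstain): payoffs 90, 86 → best response Amend.
Faction A against (Yes, Amend): payoffs 24, 53 → best response Delay.
Faction A against (Yes, Delay): payoffs 78, 99 → best response Delay.
Faction A against (No, Abstain): payoffs 51, 91 → best response Delay.
Faction A against (No, Amend): payoffs 18, 11 → best response Amend.
Faction A against (No, Delay): payoffs 32, 73 → best response Delay.
Faction B against (Amend, Abstain): payoffs 84, 26 → best response Yes.
Faction B against (Amend, Amend): payoffs 69, 99 → best response No.
Faction B against (Amend, Delay): payoffs 13, 31 → best response No.
Faction B against (Delay, Abstain): payoffs 28, 82 → best response No.
Faction B against (Delay, Amend): payoffs 40, 48 → best response No.
Faction B against (Delay, Delay): payoffs 32, 54 → best response No.
Faction C against (Amend, Yes): payoffs 95, 86, 12 → best response Abstain.
Faction C against (Amend, No): payoffs 32, 78, 60 → best response Amend.
Faction C against (Delay, Yes): payoffs 40, 50, 34 → best response Amend.
Faction C against (Delay, No): payoffs 57, 10, 33 → best response Abstain.
Mutual best responses: (Amend, Yes, Abstain); (Amend, No, Amend); (Delay, No, Abstain).

(Amend, Yes, Abstain), (Amend, No, Amend), (Delay, No, Abstain)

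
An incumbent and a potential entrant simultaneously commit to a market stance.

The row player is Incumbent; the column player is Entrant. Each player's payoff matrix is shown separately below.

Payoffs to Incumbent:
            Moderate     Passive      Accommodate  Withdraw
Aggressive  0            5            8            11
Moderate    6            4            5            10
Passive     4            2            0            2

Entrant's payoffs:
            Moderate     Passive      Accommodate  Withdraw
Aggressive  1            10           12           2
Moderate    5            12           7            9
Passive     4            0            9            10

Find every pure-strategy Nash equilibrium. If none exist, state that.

Pure NE: (Aggressive, Accommodate)

Incumbent against Moderate: payoffs 0, 6, 4 → best response Moderate.
Incumbent against Passive: payoffs 5, 4, 2 → best response Aggressive.
Incumbent against Accommodate: payoffs 8, 5, 0 → best response Aggressive.
Incumbent against Withdraw: payoffs 11, 10, 2 → best response Aggressive.
Entrant against Aggressive: payoffs 1, 10, 12, 2 → best response Accommodate.
Entrant against Moderate: payoffs 5, 12, 7, 9 → best response Passive.
Entrant against Passive: payoffs 4, 0, 9, 10 → best response Withdraw.
Mutual best responses: (Aggressive, Accommodate).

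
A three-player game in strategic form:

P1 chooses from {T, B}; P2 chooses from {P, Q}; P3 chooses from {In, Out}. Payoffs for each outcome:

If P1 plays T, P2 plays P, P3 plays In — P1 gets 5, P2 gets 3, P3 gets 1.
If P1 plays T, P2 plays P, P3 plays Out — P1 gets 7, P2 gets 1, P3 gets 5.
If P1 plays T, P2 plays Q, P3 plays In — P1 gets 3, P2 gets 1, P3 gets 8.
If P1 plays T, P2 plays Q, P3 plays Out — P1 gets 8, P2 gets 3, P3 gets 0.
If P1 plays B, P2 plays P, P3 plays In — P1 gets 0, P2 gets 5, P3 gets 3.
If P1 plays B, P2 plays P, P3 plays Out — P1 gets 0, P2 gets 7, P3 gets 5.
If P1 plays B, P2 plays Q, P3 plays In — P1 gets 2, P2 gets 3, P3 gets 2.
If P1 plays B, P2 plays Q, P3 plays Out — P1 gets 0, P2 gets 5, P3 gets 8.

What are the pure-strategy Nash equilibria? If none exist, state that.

Check each profile: it is a Nash equilibrium iff no player can strictly gain by switching unilaterally.
(T, P, In): P3 can switch to Out (1 → 5). Not NE.
(T, P, Out): P2 can switch to Q (1 → 3). Not NE.
(T, Q, In): P2 can switch to P (1 → 3). Not NE.
(T, Q, Out): P3 can switch to In (0 → 8). Not NE.
(B, P, In): P1 can switch to T (0 → 5). Not NE.
(B, P, Out): P1 can switch to T (0 → 7). Not NE.
(B, Q, In): P1 can switch to T (2 → 3). Not NE.
(B, Q, Out): P1 can switch to T (0 → 8). Not NE.

There is no pure-strategy Nash equilibrium.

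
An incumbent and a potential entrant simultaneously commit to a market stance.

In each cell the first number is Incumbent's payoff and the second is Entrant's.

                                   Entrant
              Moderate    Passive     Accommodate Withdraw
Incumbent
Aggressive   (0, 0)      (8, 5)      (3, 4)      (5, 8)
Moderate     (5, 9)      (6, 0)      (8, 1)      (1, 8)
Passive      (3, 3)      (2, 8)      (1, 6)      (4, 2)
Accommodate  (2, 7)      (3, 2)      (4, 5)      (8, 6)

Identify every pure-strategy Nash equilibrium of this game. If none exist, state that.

The unique pure-strategy Nash equilibrium is (Moderate, Moderate).

For each strategy profile, look for a profitable unilateral deviation.
(Aggressive, Moderate): Incumbent can switch to Moderate (0 → 5). Not NE.
(Aggressive, Passive): Entrant can switch to Withdraw (5 → 8). Not NE.
(Aggressive, Accommodate): Incumbent can switch to Moderate (3 → 8). Not NE.
(Aggressive, Withdraw): Incumbent can switch to Accommodate (5 → 8). Not NE.
(Moderate, Moderate): Incumbent gets 5, best alternative 3; Entrant gets 9, best alternative 8. No profitable deviation — NE.
(Moderate, Passive): Incumbent can switch to Aggressive (6 → 8). Not NE.
(Moderate, Accommodate): Entrant can switch to Moderate (1 → 9). Not NE.
(Moderate, Withdraw): Incumbent can switch to Aggressive (1 → 5). Not NE.
(Passive, Moderate): Incumbent can switch to Moderate (3 → 5). Not NE.
(The remaining 7 profiles each have a profitable deviation by the same check.)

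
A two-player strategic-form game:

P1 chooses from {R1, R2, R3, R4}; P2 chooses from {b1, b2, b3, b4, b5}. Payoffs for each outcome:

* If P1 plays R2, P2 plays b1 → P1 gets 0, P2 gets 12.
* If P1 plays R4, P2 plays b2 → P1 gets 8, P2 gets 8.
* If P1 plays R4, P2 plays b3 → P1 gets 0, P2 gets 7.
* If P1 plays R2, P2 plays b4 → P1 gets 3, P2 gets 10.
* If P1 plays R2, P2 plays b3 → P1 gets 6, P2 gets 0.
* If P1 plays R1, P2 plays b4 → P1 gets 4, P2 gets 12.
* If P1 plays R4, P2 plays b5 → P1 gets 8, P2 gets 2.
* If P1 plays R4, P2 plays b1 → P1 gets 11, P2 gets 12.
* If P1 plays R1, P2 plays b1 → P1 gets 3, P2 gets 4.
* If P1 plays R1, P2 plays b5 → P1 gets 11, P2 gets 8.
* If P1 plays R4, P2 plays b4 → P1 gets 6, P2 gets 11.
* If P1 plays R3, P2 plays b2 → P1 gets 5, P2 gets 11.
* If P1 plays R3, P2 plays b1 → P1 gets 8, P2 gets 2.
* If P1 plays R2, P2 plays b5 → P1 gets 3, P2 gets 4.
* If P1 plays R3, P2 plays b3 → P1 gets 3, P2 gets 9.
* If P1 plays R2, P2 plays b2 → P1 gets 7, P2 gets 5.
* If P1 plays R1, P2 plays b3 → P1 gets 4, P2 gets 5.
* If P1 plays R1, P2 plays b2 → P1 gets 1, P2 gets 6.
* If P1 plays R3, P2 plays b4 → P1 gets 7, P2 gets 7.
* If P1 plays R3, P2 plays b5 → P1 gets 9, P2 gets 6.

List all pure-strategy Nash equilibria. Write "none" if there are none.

For each player, find the best response to each opponent profile; mutual best responses are the pure NE.
P1 against b1: payoffs 3, 0, 8, 11 → best response R4.
P1 against b2: payoffs 1, 7, 5, 8 → best response R4.
P1 against b3: payoffs 4, 6, 3, 0 → best response R2.
P1 against b4: payoffs 4, 3, 7, 6 → best response R3.
P1 against b5: payoffs 11, 3, 9, 8 → best response R1.
P2 against R1: payoffs 4, 6, 5, 12, 8 → best response b4.
P2 against R2: payoffs 12, 5, 0, 10, 4 → best response b1.
P2 against R3: payoffs 2, 11, 9, 7, 6 → best response b2.
P2 against R4: payoffs 12, 8, 7, 11, 2 → best response b1.
Mutual best responses: (R4, b1).

The unique pure-strategy Nash equilibrium is (R4, b1).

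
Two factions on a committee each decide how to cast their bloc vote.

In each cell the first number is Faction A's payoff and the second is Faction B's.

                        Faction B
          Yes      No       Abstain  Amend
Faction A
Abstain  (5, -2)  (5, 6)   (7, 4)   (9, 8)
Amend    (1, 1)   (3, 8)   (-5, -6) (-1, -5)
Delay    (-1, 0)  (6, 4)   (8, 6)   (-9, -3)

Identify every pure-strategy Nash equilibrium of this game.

(Abstain, Yes): Faction B can switch to No (-2 → 6). Not NE.
(Abstain, No): Faction A can switch to Delay (5 → 6). Not NE.
(Abstain, Abstain): Faction A can switch to Delay (7 → 8). Not NE.
(Abstain, Amend): Faction A gets 9, best alternative -1; Faction B gets 8, best alternative 6. No profitable deviation — NE.
(Amend, Yes): Faction A can switch to Abstain (1 → 5). Not NE.
(Amend, No): Faction A can switch to Abstain (3 → 5). Not NE.
(Amend, Abstain): Faction A can switch to Abstain (-5 → 7). Not NE.
(Amend, Amend): Faction A can switch to Abstain (-1 → 9). Not NE.
(Delay, Yes): Faction A can switch to Abstain (-1 → 5). Not NE.
(Delay, No): Faction B can switch to Abstain (4 → 6). Not NE.
(Delay, Abstain): Faction A gets 8, best alternative 7; Faction B gets 6, best alternative 4. No profitable deviation — NE.
(Delay, Amend): Faction A can switch to Abstain (-9 → 9). Not NE.

The pure Nash equilibria are (Abstain, Amend); (Delay, Abstain).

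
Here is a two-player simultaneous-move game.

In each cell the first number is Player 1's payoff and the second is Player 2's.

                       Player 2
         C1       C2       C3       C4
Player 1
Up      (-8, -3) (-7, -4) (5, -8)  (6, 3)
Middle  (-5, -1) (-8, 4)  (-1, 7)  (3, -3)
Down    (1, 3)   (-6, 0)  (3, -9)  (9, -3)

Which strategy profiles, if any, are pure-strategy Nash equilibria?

Player 1 against C1: payoffs -8, -5, 1 → best response Down.
Player 1 against C2: payoffs -7, -8, -6 → best response Down.
Player 1 against C3: payoffs 5, -1, 3 → best response Up.
Player 1 against C4: payoffs 6, 3, 9 → best response Down.
Player 2 against Up: payoffs -3, -4, -8, 3 → best response C4.
Player 2 against Middle: payoffs -1, 4, 7, -3 → best response C3.
Player 2 against Down: payoffs 3, 0, -9, -3 → best response C1.
Mutual best responses: (Down, C1).

(Down, C1)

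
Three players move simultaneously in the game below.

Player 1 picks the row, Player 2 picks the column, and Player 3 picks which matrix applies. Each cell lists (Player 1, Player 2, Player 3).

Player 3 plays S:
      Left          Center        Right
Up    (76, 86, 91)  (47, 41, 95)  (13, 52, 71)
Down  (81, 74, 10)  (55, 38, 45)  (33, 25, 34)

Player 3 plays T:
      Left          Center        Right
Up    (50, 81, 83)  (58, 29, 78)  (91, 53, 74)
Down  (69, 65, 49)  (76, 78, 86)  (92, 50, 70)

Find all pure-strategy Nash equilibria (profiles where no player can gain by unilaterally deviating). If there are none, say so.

Pure NE: (Down, Center, T)

(Up, Left, S): Player 1 can switch to Down (76 → 81). Not NE.
(Up, Left, T): Player 1 can switch to Down (50 → 69). Not NE.
(Up, Center, S): Player 1 can switch to Down (47 → 55). Not NE.
(Up, Center, T): Player 1 can switch to Down (58 → 76). Not NE.
(Up, Right, S): Player 1 can switch to Down (13 → 33). Not NE.
(Up, Right, T): Player 1 can switch to Down (91 → 92). Not NE.
(Down, Center, T): Player 1 gets 76, best alternative 58; Player 2 gets 78, best alternative 65; Player 3 gets 86, best alternative 45. No profitable deviation — NE.
(The remaining 5 profiles each have a profitable deviation by the same check.)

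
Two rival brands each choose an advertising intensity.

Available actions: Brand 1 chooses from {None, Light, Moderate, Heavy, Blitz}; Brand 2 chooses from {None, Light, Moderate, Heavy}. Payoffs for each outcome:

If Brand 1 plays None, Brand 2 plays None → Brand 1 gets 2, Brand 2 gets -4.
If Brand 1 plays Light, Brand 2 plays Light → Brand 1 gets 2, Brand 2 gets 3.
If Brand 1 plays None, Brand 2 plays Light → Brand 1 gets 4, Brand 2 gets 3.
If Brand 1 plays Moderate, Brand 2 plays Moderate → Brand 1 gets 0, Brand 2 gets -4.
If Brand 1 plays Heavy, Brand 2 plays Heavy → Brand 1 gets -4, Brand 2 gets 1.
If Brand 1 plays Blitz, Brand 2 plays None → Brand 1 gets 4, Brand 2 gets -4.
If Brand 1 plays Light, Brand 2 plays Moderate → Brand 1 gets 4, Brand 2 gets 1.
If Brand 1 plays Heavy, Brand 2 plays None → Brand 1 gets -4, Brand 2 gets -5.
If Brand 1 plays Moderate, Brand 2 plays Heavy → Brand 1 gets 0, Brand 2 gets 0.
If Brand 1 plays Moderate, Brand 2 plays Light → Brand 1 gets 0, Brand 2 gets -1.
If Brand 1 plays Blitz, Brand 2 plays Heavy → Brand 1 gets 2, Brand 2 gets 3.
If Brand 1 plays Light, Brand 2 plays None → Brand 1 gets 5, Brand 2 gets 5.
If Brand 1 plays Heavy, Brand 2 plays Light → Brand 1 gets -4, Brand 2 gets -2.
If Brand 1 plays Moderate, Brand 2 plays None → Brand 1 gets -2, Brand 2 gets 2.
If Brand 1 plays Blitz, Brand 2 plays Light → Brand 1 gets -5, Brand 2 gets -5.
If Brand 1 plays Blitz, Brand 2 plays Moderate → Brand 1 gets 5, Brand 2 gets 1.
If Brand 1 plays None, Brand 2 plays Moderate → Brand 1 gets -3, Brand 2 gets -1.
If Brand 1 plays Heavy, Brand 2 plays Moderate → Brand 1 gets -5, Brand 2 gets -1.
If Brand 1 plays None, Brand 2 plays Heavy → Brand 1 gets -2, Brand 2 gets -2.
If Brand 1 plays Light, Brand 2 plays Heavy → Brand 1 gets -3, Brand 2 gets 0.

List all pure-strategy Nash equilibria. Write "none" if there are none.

Pure-strategy Nash equilibria: (None, Light); (Light, None); (Blitz, Heavy)

Mark each player's best response to every combination of opponents' strategies; a profile where every player is best-responding is a pure Nash equilibrium.
Brand 1 against None: payoffs 2, 5, -2, -4, 4 → best response Light.
Brand 1 against Light: payoffs 4, 2, 0, -4, -5 → best response None.
Brand 1 against Moderate: payoffs -3, 4, 0, -5, 5 → best response Blitz.
Brand 1 against Heavy: payoffs -2, -3, 0, -4, 2 → best response Blitz.
Brand 2 against None: payoffs -4, 3, -1, -2 → best response Light.
Brand 2 against Light: payoffs 5, 3, 1, 0 → best response None.
Brand 2 against Moderate: payoffs 2, -1, -4, 0 → best response None.
Brand 2 against Heavy: payoffs -5, -2, -1, 1 → best response Heavy.
Brand 2 against Blitz: payoffs -4, -5, 1, 3 → best response Heavy.
Mutual best responses: (None, Light); (Light, None); (Blitz, Heavy).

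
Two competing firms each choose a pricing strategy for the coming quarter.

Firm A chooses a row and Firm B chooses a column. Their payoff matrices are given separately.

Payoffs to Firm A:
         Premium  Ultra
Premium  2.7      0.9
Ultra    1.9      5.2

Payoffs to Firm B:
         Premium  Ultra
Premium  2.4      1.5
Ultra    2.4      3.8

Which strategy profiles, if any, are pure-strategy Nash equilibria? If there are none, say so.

(Premium, Premium), (Ultra, Ultra)

(Premium, Premium): Firm A gets 2.7, best alternative 1.9; Firm B gets 2.4, best alternative 1.5. No profitable deviation — NE.
(Premium, Ultra): Firm A can switch to Ultra (0.9 → 5.2). Not NE.
(Ultra, Premium): Firm A can switch to Premium (1.9 → 2.7). Not NE.
(Ultra, Ultra): Firm A gets 5.2, best alternative 0.9; Firm B gets 3.8, best alternative 2.4. No profitable deviation — NE.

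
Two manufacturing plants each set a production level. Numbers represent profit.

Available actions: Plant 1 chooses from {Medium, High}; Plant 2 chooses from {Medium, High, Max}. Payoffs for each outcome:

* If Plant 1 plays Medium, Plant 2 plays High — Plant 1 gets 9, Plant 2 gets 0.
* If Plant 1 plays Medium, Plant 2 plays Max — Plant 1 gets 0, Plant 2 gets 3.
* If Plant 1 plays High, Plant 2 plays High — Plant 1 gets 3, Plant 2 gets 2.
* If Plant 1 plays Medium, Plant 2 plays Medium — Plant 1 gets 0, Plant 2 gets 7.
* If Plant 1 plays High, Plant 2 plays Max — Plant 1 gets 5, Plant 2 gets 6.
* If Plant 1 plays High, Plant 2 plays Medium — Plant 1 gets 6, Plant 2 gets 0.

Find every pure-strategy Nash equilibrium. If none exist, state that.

Mark each player's best response to every combination of opponents' strategies; a profile where every player is best-responding is a pure Nash equilibrium.
Plant 1 against Medium: payoffs 0, 6 → best response High.
Plant 1 against High: payoffs 9, 3 → best response Medium.
Plant 1 against Max: payoffs 0, 5 → best response High.
Plant 2 against Medium: payoffs 7, 0, 3 → best response Medium.
Plant 2 against High: payoffs 0, 2, 6 → best response Max.
Mutual best responses: (High, Max).

The unique pure-strategy Nash equilibrium is (High, Max).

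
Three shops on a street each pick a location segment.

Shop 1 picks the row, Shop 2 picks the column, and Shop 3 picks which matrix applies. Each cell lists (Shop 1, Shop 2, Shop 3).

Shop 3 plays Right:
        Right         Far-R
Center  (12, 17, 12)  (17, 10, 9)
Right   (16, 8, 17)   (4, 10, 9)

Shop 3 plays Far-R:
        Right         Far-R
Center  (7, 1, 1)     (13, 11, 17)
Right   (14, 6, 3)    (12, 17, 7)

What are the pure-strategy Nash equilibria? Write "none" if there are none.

(Center, Far-R, Far-R)

For each player, find the best response to each opponent profile; mutual best responses are the pure NE.
Shop 1 against (Right, Right): payoffs 12, 16 → best response Right.
Shop 1 against (Right, Far-R): payoffs 7, 14 → best response Right.
Shop 1 against (Far-R, Right): payoffs 17, 4 → best response Center.
Shop 1 against (Far-R, Far-R): payoffs 13, 12 → best response Center.
Shop 2 against (Center, Right): payoffs 17, 10 → best response Right.
Shop 2 against (Center, Far-R): payoffs 1, 11 → best response Far-R.
Shop 2 against (Right, Right): payoffs 8, 10 → best response Far-R.
Shop 2 against (Right, Far-R): payoffs 6, 17 → best response Far-R.
Shop 3 against (Center, Right): payoffs 12, 1 → best response Right.
Shop 3 against (Center, Far-R): payoffs 9, 17 → best response Far-R.
Shop 3 against (Right, Right): payoffs 17, 3 → best response Right.
Shop 3 against (Right, Far-R): payoffs 9, 7 → best response Right.
Mutual best responses: (Center, Far-R, Far-R).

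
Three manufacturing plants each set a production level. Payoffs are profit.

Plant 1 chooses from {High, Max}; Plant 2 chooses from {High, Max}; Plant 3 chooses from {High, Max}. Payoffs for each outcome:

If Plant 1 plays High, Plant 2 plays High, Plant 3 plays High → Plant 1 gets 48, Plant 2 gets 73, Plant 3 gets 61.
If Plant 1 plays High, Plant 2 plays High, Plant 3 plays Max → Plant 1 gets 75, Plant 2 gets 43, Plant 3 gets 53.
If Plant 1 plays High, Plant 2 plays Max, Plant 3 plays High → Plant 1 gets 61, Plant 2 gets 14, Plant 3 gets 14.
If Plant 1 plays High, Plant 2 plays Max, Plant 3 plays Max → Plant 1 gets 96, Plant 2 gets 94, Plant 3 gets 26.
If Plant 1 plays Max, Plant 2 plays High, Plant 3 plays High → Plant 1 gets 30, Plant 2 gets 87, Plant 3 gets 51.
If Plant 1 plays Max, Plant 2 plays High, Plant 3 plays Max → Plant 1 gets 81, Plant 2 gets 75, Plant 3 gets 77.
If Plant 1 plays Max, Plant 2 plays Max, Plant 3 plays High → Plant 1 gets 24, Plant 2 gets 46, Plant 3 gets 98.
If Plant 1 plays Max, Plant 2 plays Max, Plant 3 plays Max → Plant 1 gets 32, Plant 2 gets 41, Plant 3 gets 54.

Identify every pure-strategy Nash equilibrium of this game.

The pure Nash equilibria are (High, High, High), (High, Max, Max), (Max, High, Max).

Plant 1 against (High, High): payoffs 48, 30 → best response High.
Plant 1 against (High, Max): payoffs 75, 81 → best response Max.
Plant 1 against (Max, High): payoffs 61, 24 → best response High.
Plant 1 against (Max, Max): payoffs 96, 32 → best response High.
Plant 2 against (High, High): payoffs 73, 14 → best response High.
Plant 2 against (High, Max): payoffs 43, 94 → best response Max.
Plant 2 against (Max, High): payoffs 87, 46 → best response High.
Plant 2 against (Max, Max): payoffs 75, 41 → best response High.
Plant 3 against (High, High): payoffs 61, 53 → best response High.
Plant 3 against (High, Max): payoffs 14, 26 → best response Max.
Plant 3 against (Max, High): payoffs 51, 77 → best response Max.
Plant 3 against (Max, Max): payoffs 98, 54 → best response High.
Mutual best responses: (High, High, High); (High, Max, Max); (Max, High, Max).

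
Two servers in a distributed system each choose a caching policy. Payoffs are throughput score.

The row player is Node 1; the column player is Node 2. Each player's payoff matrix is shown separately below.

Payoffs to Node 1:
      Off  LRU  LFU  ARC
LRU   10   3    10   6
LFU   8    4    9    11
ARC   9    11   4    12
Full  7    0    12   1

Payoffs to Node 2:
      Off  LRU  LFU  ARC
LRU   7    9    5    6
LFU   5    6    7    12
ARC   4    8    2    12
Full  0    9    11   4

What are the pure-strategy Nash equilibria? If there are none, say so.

Pure-strategy Nash equilibria: (ARC, ARC) and (Full, LFU)

(LRU, Off): Node 2 can switch to LRU (7 → 9). Not NE.
(LRU, LRU): Node 1 can switch to LFU (3 → 4). Not NE.
(LRU, LFU): Node 1 can switch to Full (10 → 12). Not NE.
(LRU, ARC): Node 1 can switch to LFU (6 → 11). Not NE.
(LFU, Off): Node 1 can switch to LRU (8 → 10). Not NE.
(LFU, LRU): Node 1 can switch to ARC (4 → 11). Not NE.
(LFU, LFU): Node 1 can switch to LRU (9 → 10). Not NE.
(LFU, ARC): Node 1 can switch to ARC (11 → 12). Not NE.
(ARC, ARC): Node 1 gets 12, best alternative 11; Node 2 gets 12, best alternative 8. No profitable deviation — NE.
(Full, LFU): Node 1 gets 12, best alternative 10; Node 2 gets 11, best alternative 9. No profitable deviation — NE.
(The remaining 6 profiles each have a profitable deviation by the same check.)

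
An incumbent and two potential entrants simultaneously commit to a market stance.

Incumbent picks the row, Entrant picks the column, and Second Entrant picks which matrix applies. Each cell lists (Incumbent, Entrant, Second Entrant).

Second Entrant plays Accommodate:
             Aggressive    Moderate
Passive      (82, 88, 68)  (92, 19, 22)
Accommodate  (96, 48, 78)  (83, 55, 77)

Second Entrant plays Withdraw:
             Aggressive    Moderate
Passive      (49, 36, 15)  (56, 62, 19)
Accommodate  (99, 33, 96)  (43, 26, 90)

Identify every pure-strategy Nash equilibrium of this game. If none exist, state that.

Pure NE: (Accommodate, Aggressive, Withdraw)

Mark each player's best response to every combination of opponents' strategies; a profile where every player is best-responding is a pure Nash equilibrium.
Incumbent against (Aggressive, Accommodate): payoffs 82, 96 → best response Accommodate.
Incumbent against (Aggressive, Withdraw): payoffs 49, 99 → best response Accommodate.
Incumbent against (Moderate, Accommodate): payoffs 92, 83 → best response Passive.
Incumbent against (Moderate, Withdraw): payoffs 56, 43 → best response Passive.
Entrant against (Passive, Accommodate): payoffs 88, 19 → best response Aggressive.
Entrant against (Passive, Withdraw): payoffs 36, 62 → best response Moderate.
Entrant against (Accommodate, Accommodate): payoffs 48, 55 → best response Moderate.
Entrant against (Accommodate, Withdraw): payoffs 33, 26 → best response Aggressive.
Second Entrant against (Passive, Aggressive): payoffs 68, 15 → best response Accommodate.
Second Entrant against (Passive, Moderate): payoffs 22, 19 → best response Accommodate.
Second Entrant against (Accommodate, Aggressive): payoffs 78, 96 → best response Withdraw.
Second Entrant against (Accommodate, Moderate): payoffs 77, 90 → best response Withdraw.
Mutual best responses: (Accommodate, Aggressive, Withdraw).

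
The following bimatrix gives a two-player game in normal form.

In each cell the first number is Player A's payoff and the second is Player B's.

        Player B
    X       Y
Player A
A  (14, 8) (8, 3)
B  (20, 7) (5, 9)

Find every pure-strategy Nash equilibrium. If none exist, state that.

There is no pure-strategy Nash equilibrium.

(A, X): Player A can switch to B (14 → 20). Not NE.
(A, Y): Player B can switch to X (3 → 8). Not NE.
(B, X): Player B can switch to Y (7 → 9). Not NE.
(B, Y): Player A can switch to A (5 → 8). Not NE.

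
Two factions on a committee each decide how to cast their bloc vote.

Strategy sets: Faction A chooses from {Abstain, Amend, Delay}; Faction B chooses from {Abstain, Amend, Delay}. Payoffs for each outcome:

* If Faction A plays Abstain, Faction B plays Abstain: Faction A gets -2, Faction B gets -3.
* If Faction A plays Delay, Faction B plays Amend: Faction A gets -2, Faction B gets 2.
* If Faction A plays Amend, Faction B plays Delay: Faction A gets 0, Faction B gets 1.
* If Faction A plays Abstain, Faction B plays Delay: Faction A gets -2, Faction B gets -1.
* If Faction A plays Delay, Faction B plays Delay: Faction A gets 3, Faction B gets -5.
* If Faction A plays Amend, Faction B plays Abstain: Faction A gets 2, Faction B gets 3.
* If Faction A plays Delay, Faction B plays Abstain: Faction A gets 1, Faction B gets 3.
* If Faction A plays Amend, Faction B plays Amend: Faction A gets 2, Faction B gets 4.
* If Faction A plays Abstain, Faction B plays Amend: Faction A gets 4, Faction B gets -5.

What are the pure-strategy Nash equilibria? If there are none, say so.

For each player, find the best response to each opponent profile; mutual best responses are the pure NE.
Faction A against Abstain: payoffs -2, 2, 1 → best response Amend.
Faction A against Amend: payoffs 4, 2, -2 → best response Abstain.
Faction A against Delay: payoffs -2, 0, 3 → best response Delay.
Faction B against Abstain: payoffs -3, -5, -1 → best response Delay.
Faction B against Amend: payoffs 3, 4, 1 → best response Amend.
Faction B against Delay: payoffs 3, 2, -5 → best response Abstain.
No profile is a mutual best response for all players.

This game has no pure Nash equilibrium.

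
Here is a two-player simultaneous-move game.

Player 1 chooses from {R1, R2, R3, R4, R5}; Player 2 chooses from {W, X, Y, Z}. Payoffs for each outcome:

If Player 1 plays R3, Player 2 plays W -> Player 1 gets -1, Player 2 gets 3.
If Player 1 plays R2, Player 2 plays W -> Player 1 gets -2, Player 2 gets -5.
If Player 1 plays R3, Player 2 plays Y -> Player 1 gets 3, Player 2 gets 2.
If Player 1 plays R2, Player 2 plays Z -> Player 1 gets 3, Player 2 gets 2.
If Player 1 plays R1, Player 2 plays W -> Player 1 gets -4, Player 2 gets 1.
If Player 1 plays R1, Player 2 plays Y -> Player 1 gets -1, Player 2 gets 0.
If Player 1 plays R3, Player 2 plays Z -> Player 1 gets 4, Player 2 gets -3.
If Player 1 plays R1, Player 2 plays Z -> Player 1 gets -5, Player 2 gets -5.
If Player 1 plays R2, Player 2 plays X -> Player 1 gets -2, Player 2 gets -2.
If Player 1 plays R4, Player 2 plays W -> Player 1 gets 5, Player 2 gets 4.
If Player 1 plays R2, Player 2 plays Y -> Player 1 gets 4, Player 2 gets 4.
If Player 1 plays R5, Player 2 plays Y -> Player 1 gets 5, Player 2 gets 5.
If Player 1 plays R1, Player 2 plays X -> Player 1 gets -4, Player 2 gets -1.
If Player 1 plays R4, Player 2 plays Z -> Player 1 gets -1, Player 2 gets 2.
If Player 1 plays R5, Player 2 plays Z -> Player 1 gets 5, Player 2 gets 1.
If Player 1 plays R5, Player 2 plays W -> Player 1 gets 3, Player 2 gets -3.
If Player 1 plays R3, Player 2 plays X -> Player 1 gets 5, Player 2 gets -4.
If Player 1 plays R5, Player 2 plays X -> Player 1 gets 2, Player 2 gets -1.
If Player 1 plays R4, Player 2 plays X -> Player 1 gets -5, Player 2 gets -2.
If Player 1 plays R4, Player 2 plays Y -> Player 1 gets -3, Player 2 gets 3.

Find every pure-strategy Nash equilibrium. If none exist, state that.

(R4, W) and (R5, Y)

Check each profile: it is a Nash equilibrium iff no player can strictly gain by switching unilaterally.
(R1, W): Player 1 can switch to R2 (-4 → -2). Not NE.
(R1, X): Player 1 can switch to R2 (-4 → -2). Not NE.
(R1, Y): Player 1 can switch to R2 (-1 → 4). Not NE.
(R1, Z): Player 1 can switch to R2 (-5 → 3). Not NE.
(R2, W): Player 1 can switch to R3 (-2 → -1). Not NE.
(R2, X): Player 1 can switch to R3 (-2 → 5). Not NE.
(R2, Y): Player 1 can switch to R5 (4 → 5). Not NE.
(R2, Z): Player 1 can switch to R3 (3 → 4). Not NE.
(R3, W): Player 1 can switch to R4 (-1 → 5). Not NE.
(R3, X): Player 2 can switch to W (-4 → 3). Not NE.
(R3, Y): Player 1 can switch to R2 (3 → 4). Not NE.
(R3, Z): Player 1 can switch to R5 (4 → 5). Not NE.
(R4, W): Player 1 gets 5, best alternative 3; Player 2 gets 4, best alternative 3. No profitable deviation — NE.
(R5, Y): Player 1 gets 5, best alternative 4; Player 2 gets 5, best alternative 1. No profitable deviation — NE.
(The remaining 6 profiles each have a profitable deviation by the same check.)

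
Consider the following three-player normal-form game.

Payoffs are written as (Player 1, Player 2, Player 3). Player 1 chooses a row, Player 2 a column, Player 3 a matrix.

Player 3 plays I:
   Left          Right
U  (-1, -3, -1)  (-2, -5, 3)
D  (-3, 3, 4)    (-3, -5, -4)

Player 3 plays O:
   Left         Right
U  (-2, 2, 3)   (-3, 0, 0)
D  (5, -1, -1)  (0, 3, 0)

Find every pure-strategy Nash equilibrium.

(D, Right, O)

Player 1 against (Left, I): payoffs -1, -3 → best response U.
Player 1 against (Left, O): payoffs -2, 5 → best response D.
Player 1 against (Right, I): payoffs -2, -3 → best response U.
Player 1 against (Right, O): payoffs -3, 0 → best response D.
Player 2 against (U, I): payoffs -3, -5 → best response Left.
Player 2 against (U, O): payoffs 2, 0 → best response Left.
Player 2 against (D, I): payoffs 3, -5 → best response Left.
Player 2 against (D, O): payoffs -1, 3 → best response Right.
Player 3 against (U, Left): payoffs -1, 3 → best response O.
Player 3 against (U, Right): payoffs 3, 0 → best response I.
Player 3 against (D, Left): payoffs 4, -1 → best response I.
Player 3 against (D, Right): payoffs -4, 0 → best response O.
Mutual best responses: (D, Right, O).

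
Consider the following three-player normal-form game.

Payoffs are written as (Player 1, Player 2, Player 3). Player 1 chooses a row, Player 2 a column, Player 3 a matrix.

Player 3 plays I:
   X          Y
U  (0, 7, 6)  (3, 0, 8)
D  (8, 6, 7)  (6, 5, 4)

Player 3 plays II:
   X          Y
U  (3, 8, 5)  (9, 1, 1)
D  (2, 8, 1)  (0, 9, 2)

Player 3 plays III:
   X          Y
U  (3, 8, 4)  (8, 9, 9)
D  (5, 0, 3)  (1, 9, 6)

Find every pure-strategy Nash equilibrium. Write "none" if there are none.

(U, Y, III); (D, X, I)

Check each profile: it is a Nash equilibrium iff no player can strictly gain by switching unilaterally.
(U, X, I): Player 1 can switch to D (0 → 8). Not NE.
(U, X, II): Player 3 can switch to I (5 → 6). Not NE.
(U, X, III): Player 1 can switch to D (3 → 5). Not NE.
(U, Y, I): Player 1 can switch to D (3 → 6). Not NE.
(U, Y, II): Player 2 can switch to X (1 → 8). Not NE.
(U, Y, III): Player 1 gets 8, best alternative 1; Player 2 gets 9, best alternative 8; Player 3 gets 9, best alternative 8. No profitable deviation — NE.
(D, X, I): Player 1 gets 8, best alternative 0; Player 2 gets 6, best alternative 5; Player 3 gets 7, best alternative 3. No profitable deviation — NE.
(D, X, II): Player 1 can switch to U (2 → 3). Not NE.
(The remaining 4 profiles each have a profitable deviation by the same check.)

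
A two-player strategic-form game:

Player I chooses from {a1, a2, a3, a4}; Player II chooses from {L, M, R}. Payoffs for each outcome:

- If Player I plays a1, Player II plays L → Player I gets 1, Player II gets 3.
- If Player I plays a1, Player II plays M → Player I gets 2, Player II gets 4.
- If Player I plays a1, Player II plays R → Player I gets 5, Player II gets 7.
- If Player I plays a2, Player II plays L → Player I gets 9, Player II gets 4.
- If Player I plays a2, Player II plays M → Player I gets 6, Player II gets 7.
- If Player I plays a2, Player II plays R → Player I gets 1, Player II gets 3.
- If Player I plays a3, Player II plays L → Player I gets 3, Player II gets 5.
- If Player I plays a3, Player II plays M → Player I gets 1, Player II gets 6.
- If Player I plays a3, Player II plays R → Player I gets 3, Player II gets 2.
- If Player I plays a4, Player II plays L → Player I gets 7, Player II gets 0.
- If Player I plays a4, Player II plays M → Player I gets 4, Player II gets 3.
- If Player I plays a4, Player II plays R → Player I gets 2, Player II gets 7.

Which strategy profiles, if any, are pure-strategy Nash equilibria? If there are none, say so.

For each player, find the best response to each opponent profile; mutual best responses are the pure NE.
Player I against L: payoffs 1, 9, 3, 7 → best response a2.
Player I against M: payoffs 2, 6, 1, 4 → best response a2.
Player I against R: payoffs 5, 1, 3, 2 → best response a1.
Player II against a1: payoffs 3, 4, 7 → best response R.
Player II against a2: payoffs 4, 7, 3 → best response M.
Player II against a3: payoffs 5, 6, 2 → best response M.
Player II against a4: payoffs 0, 3, 7 → best response R.
Mutual best responses: (a1, R); (a2, M).

The pure Nash equilibria are (a1, R), (a2, M).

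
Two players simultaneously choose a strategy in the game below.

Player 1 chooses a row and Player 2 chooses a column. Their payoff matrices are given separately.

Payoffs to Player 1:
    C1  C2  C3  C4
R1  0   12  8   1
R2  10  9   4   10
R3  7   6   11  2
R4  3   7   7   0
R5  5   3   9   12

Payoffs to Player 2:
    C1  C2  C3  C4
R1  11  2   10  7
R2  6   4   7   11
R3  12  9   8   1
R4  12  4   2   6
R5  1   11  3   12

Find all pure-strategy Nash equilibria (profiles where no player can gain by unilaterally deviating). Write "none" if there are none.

Pure NE: (R5, C4)

Player 1 against C1: payoffs 0, 10, 7, 3, 5 → best response R2.
Player 1 against C2: payoffs 12, 9, 6, 7, 3 → best response R1.
Player 1 against C3: payoffs 8, 4, 11, 7, 9 → best response R3.
Player 1 against C4: payoffs 1, 10, 2, 0, 12 → best response R5.
Player 2 against R1: payoffs 11, 2, 10, 7 → best response C1.
Player 2 against R2: payoffs 6, 4, 7, 11 → best response C4.
Player 2 against R3: payoffs 12, 9, 8, 1 → best response C1.
Player 2 against R4: payoffs 12, 4, 2, 6 → best response C1.
Player 2 against R5: payoffs 1, 11, 3, 12 → best response C4.
Mutual best responses: (R5, C4).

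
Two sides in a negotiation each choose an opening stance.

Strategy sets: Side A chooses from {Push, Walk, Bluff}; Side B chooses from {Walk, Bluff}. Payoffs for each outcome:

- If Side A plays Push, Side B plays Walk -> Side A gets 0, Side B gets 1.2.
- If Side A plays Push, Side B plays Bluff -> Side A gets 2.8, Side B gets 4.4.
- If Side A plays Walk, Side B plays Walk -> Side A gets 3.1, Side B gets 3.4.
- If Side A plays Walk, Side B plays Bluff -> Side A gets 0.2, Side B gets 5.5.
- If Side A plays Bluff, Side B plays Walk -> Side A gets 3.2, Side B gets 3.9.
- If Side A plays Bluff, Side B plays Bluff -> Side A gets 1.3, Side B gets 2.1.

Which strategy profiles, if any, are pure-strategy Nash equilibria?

(Push, Bluff); (Bluff, Walk)

Side A against Walk: payoffs 0, 3.1, 3.2 → best response Bluff.
Side A against Bluff: payoffs 2.8, 0.2, 1.3 → best response Push.
Side B against Push: payoffs 1.2, 4.4 → best response Bluff.
Side B against Walk: payoffs 3.4, 5.5 → best response Bluff.
Side B against Bluff: payoffs 3.9, 2.1 → best response Walk.
Mutual best responses: (Push, Bluff); (Bluff, Walk).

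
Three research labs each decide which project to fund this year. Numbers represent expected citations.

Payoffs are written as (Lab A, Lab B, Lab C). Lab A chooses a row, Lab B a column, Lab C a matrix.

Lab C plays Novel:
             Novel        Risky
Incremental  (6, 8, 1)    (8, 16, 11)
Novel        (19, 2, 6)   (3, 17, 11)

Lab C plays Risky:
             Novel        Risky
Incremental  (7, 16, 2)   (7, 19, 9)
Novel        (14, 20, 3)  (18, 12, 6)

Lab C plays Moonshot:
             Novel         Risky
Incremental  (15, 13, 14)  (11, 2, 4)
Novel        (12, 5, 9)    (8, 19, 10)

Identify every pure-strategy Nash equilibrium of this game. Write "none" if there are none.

Pure-strategy Nash equilibria: (Incremental, Novel, Moonshot); (Incremental, Risky, Novel)

Lab A against (Novel, Novel): payoffs 6, 19 → best response Novel.
Lab A against (Novel, Risky): payoffs 7, 14 → best response Novel.
Lab A against (Novel, Moonshot): payoffs 15, 12 → best response Incremental.
Lab A against (Risky, Novel): payoffs 8, 3 → best response Incremental.
Lab A against (Risky, Risky): payoffs 7, 18 → best response Novel.
Lab A against (Risky, Moonshot): payoffs 11, 8 → best response Incremental.
Lab B against (Incremental, Novel): payoffs 8, 16 → best response Risky.
Lab B against (Incremental, Risky): payoffs 16, 19 → best response Risky.
Lab B against (Incremental, Moonshot): payoffs 13, 2 → best response Novel.
Lab B against (Novel, Novel): payoffs 2, 17 → best response Risky.
Lab B against (Novel, Risky): payoffs 20, 12 → best response Novel.
Lab B against (Novel, Moonshot): payoffs 5, 19 → best response Risky.
Lab C against (Incremental, Novel): payoffs 1, 2, 14 → best response Moonshot.
Lab C against (Incremental, Risky): payoffs 11, 9, 4 → best response Novel.
Lab C against (Novel, Novel): payoffs 6, 3, 9 → best response Moonshot.
Lab C against (Novel, Risky): payoffs 11, 6, 10 → best response Novel.
Mutual best responses: (Incremental, Novel, Moonshot); (Incremental, Risky, Novel).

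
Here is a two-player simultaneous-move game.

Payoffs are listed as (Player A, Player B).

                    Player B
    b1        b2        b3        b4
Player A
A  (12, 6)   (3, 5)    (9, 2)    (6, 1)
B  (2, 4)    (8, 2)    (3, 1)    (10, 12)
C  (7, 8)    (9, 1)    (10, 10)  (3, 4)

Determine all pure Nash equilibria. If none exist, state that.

(A, b1): Player A gets 12, best alternative 7; Player B gets 6, best alternative 5. No profitable deviation — NE.
(A, b2): Player A can switch to B (3 → 8). Not NE.
(A, b3): Player A can switch to C (9 → 10). Not NE.
(A, b4): Player A can switch to B (6 → 10). Not NE.
(B, b1): Player A can switch to A (2 → 12). Not NE.
(B, b2): Player A can switch to C (8 → 9). Not NE.
(B, b3): Player A can switch to A (3 → 9). Not NE.
(B, b4): Player A gets 10, best alternative 6; Player B gets 12, best alternative 4. No profitable deviation — NE.
(C, b1): Player A can switch to A (7 → 12). Not NE.
(C, b2): Player B can switch to b1 (1 → 8). Not NE.
(C, b3): Player A gets 10, best alternative 9; Player B gets 10, best alternative 8. No profitable deviation — NE.
(C, b4): Player A can switch to A (3 → 6). Not NE.

Pure-strategy Nash equilibria: (A, b1); (B, b4); (C, b3)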